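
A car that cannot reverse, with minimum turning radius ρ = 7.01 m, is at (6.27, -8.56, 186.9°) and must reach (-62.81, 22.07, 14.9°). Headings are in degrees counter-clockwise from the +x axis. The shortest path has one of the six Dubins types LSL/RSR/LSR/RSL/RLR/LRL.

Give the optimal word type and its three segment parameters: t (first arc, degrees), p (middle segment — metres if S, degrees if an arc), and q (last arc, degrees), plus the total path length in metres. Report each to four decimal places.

Let ψ = atan2(Δy, Δx) = atan2(30.63, -69.08) = 156.0876° be the start→goal bearing.
Normalize: d = |goal − start| / ρ = 75.566152/7.01 = 10.779765, α = (θ_start − ψ) mod 360° = 30.8124° = 0.537779 rad, β = (θ_goal − ψ) mod 360° = 218.8124° = 3.818998 rad.
Common terms: sin α = 0.512229, cos α = 0.858849, sin β = -0.626773, cos β = -0.779202, cos(α−β) = -0.990268, d² = 116.203331. Work in radians in the unit-radius frame; every candidate has L = ρ·(t + p + q).
LSL: p² = 2 + d² − 2cos(α−β) + 2d(sin α − sin β) = 144.740227; p = √p² = 12.030803; φ = atan2(cos β − cos α, d + sin α − sin β) = -0.136579 rad; t = (φ − α) mod 2π = 5.608828 rad, q = (β − φ) mod 2π = 3.955577 rad → L = 7.01·(5.608828 + 12.030803 + 3.955577) = 7.01·21.595208 = 151.382405 m
RSR: p² = 2 + d² − 2cos(α−β) + 2d(sin β − sin α) = 95.627507; p = √p² = 9.778932; φ = atan2(cos α − cos β, d − sin α + sin β) = 0.168302 rad; t = (α − φ) mod 2π = 0.369477 rad, q = (φ − β) mod 2π = 2.632489 rad → L = 7.01·(0.369477 + 9.778932 + 2.632489) = 7.01·12.780898 = 89.594096 m
LSR: p² = d² − 2 + 2cos(α−β) + 2d(sin α + sin β) = 109.753288; p = √p² = 10.476320; φ = atan2(−cos α − cos β, d + sin α + sin β) − atan2(−2, p) = 0.181169 rad; t = (φ − α) mod 2π = 5.926576 rad, q = (φ − β) mod 2π = 2.645357 rad → L = 7.01·(5.926576 + 10.476320 + 2.645357) = 7.01·19.048253 = 133.528253 m
RSL: p² = d² − 2 + 2cos(α−β) − 2d(sin α + sin β) = 114.692302; p = √p² = 10.709449; φ = atan2(cos α + cos β, d − sin α − sin β) − atan2(2, p) = -0.177314 rad; t = (α − φ) mod 2π = 0.715092 rad, q = (β − φ) mod 2π = 3.996311 rad → L = 7.01·(0.715092 + 10.709449 + 3.996311) = 7.01·15.420853 = 108.100177 m
RLR: c = (6 − d² + 2cos(α−β) + 2d(sin α − sin β))/8 = -10.953438, |c| > 1 → infeasible
LRL: c = (6 − d² + 2cos(α−β) − 2d(sin α − sin β))/8 = -17.092528, |c| > 1 → infeasible
Shortest: RSR with L = 89.594096 m ≈ 89.5941 m
Convert RSR to answer units (arcs ×180/π): t = 0.369477·180/π = 21.1695°, p = ρ·p = 7.01·9.778932 = 68.5503 m, q = 2.632489·180/π = 150.8305°, L = 89.5941 m.

RSR: t = 21.1695°, p = 68.5503 m, q = 150.8305°, L = 89.5941 m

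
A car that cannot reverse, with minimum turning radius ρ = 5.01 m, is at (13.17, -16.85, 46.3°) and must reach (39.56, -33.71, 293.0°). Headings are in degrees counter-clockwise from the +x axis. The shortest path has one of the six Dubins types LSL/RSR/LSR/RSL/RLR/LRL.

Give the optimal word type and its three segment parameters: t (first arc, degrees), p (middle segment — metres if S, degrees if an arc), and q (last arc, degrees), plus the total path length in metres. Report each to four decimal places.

Let ψ = atan2(Δy, Δx) = atan2(-16.86, 26.39) = -32.5736° be the start→goal bearing.
Normalize: d = |goal − start| / ρ = 31.315998/5.01 = 6.250698, α = (θ_start − ψ) mod 360° = 78.8736° = 1.376605 rad, β = (θ_goal − ψ) mod 360° = 325.5736° = 5.682332 rad.
Common terms: sin α = 0.981204, cos α = 0.192974, sin β = -0.565347, cos β = 0.824853, cos(α−β) = -0.395546, d² = 39.071227. Work in radians in the unit-radius frame; every candidate has L = ρ·(t + p + q).
LSL: p² = 2 + d² − 2cos(α−β) + 2d(sin α − sin β) = 61.196360; p = √p² = 7.822810; φ = atan2(cos β − cos α, d + sin α − sin β) = 0.080862 rad; t = (φ − α) mod 2π = 4.987443 rad, q = (β − φ) mod 2π = 5.601470 rad → L = 5.01·(4.987443 + 7.822810 + 5.601470) = 5.01·18.411723 = 92.242731 m
RSR: p² = 2 + d² − 2cos(α−β) + 2d(sin β − sin α) = 22.528275; p = √p² = 4.746396; φ = atan2(cos α − cos β, d − sin α + sin β) = -0.133525 rad; t = (α − φ) mod 2π = 1.510129 rad, q = (φ − β) mod 2π = 0.467329 rad → L = 5.01·(1.510129 + 4.746396 + 0.467329) = 5.01·6.723854 = 33.686509 m
LSR: p² = d² − 2 + 2cos(α−β) + 2d(sin α + sin β) = 41.478932; p = √p² = 6.440414; φ = atan2(−cos α − cos β, d + sin α + sin β) − atan2(−2, p) = 0.149591 rad; t = (φ − α) mod 2π = 5.056172 rad, q = (φ − β) mod 2π = 0.750444 rad → L = 5.01·(5.056172 + 6.440414 + 0.750444) = 5.01·12.247030 = 61.357619 m
RSL: p² = d² − 2 + 2cos(α−β) − 2d(sin α + sin β) = 31.081340; p = √p² = 5.575064; φ = atan2(cos α + cos β, d − sin α − sin β) − atan2(2, p) = -0.171738 rad; t = (α − φ) mod 2π = 1.548343 rad, q = (β − φ) mod 2π = 5.854070 rad → L = 5.01·(1.548343 + 5.575064 + 5.854070) = 5.01·12.977477 = 65.017158 m
RLR: c = (6 − d² + 2cos(α−β) + 2d(sin α − sin β))/8 = -1.816034, |c| > 1 → infeasible
LRL: c = (6 − d² + 2cos(α−β) − 2d(sin α − sin β))/8 = -6.649545, |c| > 1 → infeasible
Shortest: RSR with L = 33.686509 m ≈ 33.6865 m
Convert RSR to answer units (arcs ×180/π): t = 1.510129·180/π = 86.5240°, p = ρ·p = 5.01·4.746396 = 23.7794 m, q = 0.467329·180/π = 26.7760°, L = 33.6865 m.

RSR: t = 86.5240°, p = 23.7794 m, q = 26.7760°, L = 33.6865 m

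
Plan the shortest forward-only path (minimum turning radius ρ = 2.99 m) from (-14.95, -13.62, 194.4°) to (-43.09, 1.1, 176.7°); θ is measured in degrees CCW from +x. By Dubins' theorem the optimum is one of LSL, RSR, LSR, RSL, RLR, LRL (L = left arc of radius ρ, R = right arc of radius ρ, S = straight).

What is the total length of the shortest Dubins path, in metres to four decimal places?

32.0053 m

Let ψ = atan2(Δy, Δx) = atan2(14.72, -28.14) = 152.3860° be the start→goal bearing.
Normalize: d = |goal − start| / ρ = 31.757487/2.99 = 10.621233, α = (θ_start − ψ) mod 360° = 42.0140° = 0.733283 rad, β = (θ_goal − ψ) mod 360° = 24.3140° = 0.424360 rad.
Common terms: sin α = 0.669312, cos α = 0.742981, sin β = 0.411737, cos β = 0.911303, cos(α−β) = 0.952661, d² = 112.810595. Work in radians in the unit-radius frame; every candidate has L = ρ·(t + p + q).
LSL: p² = 2 + d² − 2cos(α−β) + 2d(sin α − sin β) = 118.376802; p = √p² = 10.880110; φ = atan2(cos β − cos α, d + sin α − sin β) = 0.015471 rad; t = (φ − α) mod 2π = 5.565374 rad, q = (β − φ) mod 2π = 0.408888 rad → L = 2.99·(5.565374 + 10.880110 + 0.408888) = 2.99·16.854372 = 50.394574 m
RSR: p² = 2 + d² − 2cos(α−β) + 2d(sin β − sin α) = 107.433742; p = √p² = 10.365025; φ = atan2(cos α − cos β, d − sin α + sin β) = -0.016240 rad; t = (α − φ) mod 2π = 0.749523 rad, q = (φ − β) mod 2π = 5.842586 rad → L = 2.99·(0.749523 + 10.365025 + 5.842586) = 2.99·16.957134 = 50.701829 m
LSR: p² = d² − 2 + 2cos(α−β) + 2d(sin α + sin β) = 135.680077; p = √p² = 11.648179; φ = atan2(−cos α − cos β, d + sin α + sin β) − atan2(−2, p) = 0.029609 rad; t = (φ − α) mod 2π = 5.579511 rad, q = (φ − β) mod 2π = 5.888435 rad → L = 2.99·(5.579511 + 11.648179 + 5.888435) = 2.99·23.116125 = 69.117214 m
RSL: p² = d² − 2 + 2cos(α−β) − 2d(sin α + sin β) = 89.751759; p = √p² = 9.473741; φ = atan2(cos α + cos β, d − sin α − sin β) − atan2(2, p) = -0.036361 rad; t = (α − φ) mod 2π = 0.769643 rad, q = (β − φ) mod 2π = 0.460720 rad → L = 2.99·(0.769643 + 9.473741 + 0.460720) = 2.99·10.704104 = 32.005271 m
RLR: c = (6 − d² + 2cos(α−β) + 2d(sin α − sin β))/8 = -12.429218, |c| > 1 → infeasible
LRL: c = (6 − d² + 2cos(α−β) − 2d(sin α − sin β))/8 = -13.797100, |c| > 1 → infeasible
Shortest: RSL with L = 32.005271 m ≈ 32.0053 m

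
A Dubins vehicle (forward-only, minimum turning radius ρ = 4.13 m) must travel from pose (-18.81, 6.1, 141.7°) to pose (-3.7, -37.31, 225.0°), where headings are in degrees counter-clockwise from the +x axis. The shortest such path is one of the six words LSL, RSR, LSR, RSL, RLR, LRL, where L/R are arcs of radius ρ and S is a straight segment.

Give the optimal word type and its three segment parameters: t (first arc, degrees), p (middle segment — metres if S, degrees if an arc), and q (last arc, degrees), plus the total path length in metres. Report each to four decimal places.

LSR: t = 161.8006°, p = 39.2016 m, q = 78.5006°, L = 56.5230 m

Let ψ = atan2(Δy, Δx) = atan2(-43.41, 15.11) = -70.8082° be the start→goal bearing.
Normalize: d = |goal − start| / ρ = 45.964554/4.13 = 11.129432, α = (θ_start − ψ) mod 360° = 212.5082° = 3.708968 rad, β = (θ_goal − ψ) mod 360° = 295.8082° = 5.162827 rad.
Common terms: sin α = -0.537420, cos α = -0.843315, sin β = -0.900257, cos β = 0.435360, cos(α−β) = 0.116671, d² = 123.864254. Work in radians in the unit-radius frame; every candidate has L = ρ·(t + p + q).
LSL: p² = 2 + d² − 2cos(α−β) + 2d(sin α − sin β) = 133.707236; p = √p² = 11.563185; φ = atan2(cos β − cos α, d + sin α − sin β) = 0.110808 rad; t = (φ − α) mod 2π = 2.685026 rad, q = (β − φ) mod 2π = 5.052019 rad → L = 4.13·(2.685026 + 11.563185 + 5.052019) = 4.13·19.300229 = 79.709946 m
RSR: p² = 2 + d² − 2cos(α−β) + 2d(sin β − sin α) = 117.554590; p = √p² = 10.842259; φ = atan2(cos α − cos β, d − sin α + sin β) = -0.118209 rad; t = (α − φ) mod 2π = 3.827177 rad, q = (φ − β) mod 2π = 1.002149 rad → L = 4.13·(3.827177 + 10.842259 + 1.002149) = 4.13·15.671585 = 64.723648 m
LSR: p² = d² − 2 + 2cos(α−β) + 2d(sin α + sin β) = 90.096545; p = √p² = 9.491920; φ = atan2(−cos α − cos β, d + sin α + sin β) − atan2(−2, p) = 0.249736 rad; t = (φ − α) mod 2π = 2.823954 rad, q = (φ − β) mod 2π = 1.370094 rad → L = 4.13·(2.823954 + 9.491920 + 1.370094) = 4.13·13.685968 = 56.523047 m
RSL: p² = d² − 2 + 2cos(α−β) − 2d(sin α + sin β) = 154.098647; p = √p² = 12.413648; φ = atan2(cos α + cos β, d − sin α − sin β) − atan2(2, p) = -0.192191 rad; t = (α − φ) mod 2π = 3.901159 rad, q = (β − φ) mod 2π = 5.355018 rad → L = 4.13·(3.901159 + 12.413648 + 5.355018) = 4.13·21.669824 = 89.496374 m
RLR: c = (6 − d² + 2cos(α−β) + 2d(sin α − sin β))/8 = -13.694324, |c| > 1 → infeasible
LRL: c = (6 − d² + 2cos(α−β) − 2d(sin α − sin β))/8 = -15.713405, |c| > 1 → infeasible
Shortest: LSR with L = 56.523047 m ≈ 56.5230 m
Convert LSR to answer units (arcs ×180/π): t = 2.823954·180/π = 161.8006°, p = ρ·p = 4.13·9.491920 = 39.2016 m, q = 1.370094·180/π = 78.5006°, L = 56.5230 m.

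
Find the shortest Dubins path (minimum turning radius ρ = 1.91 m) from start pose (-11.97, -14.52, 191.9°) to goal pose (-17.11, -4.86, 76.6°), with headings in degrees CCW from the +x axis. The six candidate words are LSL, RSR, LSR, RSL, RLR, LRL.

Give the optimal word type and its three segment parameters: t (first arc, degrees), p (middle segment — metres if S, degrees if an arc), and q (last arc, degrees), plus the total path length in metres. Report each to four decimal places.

RSR: t = 80.4437°, p = 7.8956 m, q = 34.8563°, L = 11.7392 m

Let ψ = atan2(Δy, Δx) = atan2(9.66, -5.14) = 118.0170° be the start→goal bearing.
Normalize: d = |goal − start| / ρ = 10.942358/1.91 = 5.728983, α = (θ_start − ψ) mod 360° = 73.8830° = 1.289501 rad, β = (θ_goal − ψ) mod 360° = 318.5830° = 5.560321 rad.
Common terms: sin α = 0.960697, cos α = 0.277600, sin β = -0.661535, cos β = 0.749914, cos(α−β) = -0.427358, d² = 32.821249. Work in radians in the unit-radius frame; every candidate has L = ρ·(t + p + q).
LSL: p² = 2 + d² − 2cos(α−β) + 2d(sin α − sin β) = 54.263441; p = √p² = 7.366372; φ = atan2(cos β − cos α, d + sin α − sin β) = 0.064162 rad; t = (φ − α) mod 2π = 5.057846 rad, q = (β − φ) mod 2π = 5.496160 rad → L = 1.91·(5.057846 + 7.366372 + 5.496160) = 1.91·17.920378 = 34.227922 m
RSR: p² = 2 + d² − 2cos(α−β) + 2d(sin β − sin α) = 17.088490; p = √p² = 4.133823; φ = atan2(cos α − cos β, d − sin α + sin β) = -0.114506 rad; t = (α − φ) mod 2π = 1.404007 rad, q = (φ − β) mod 2π = 0.608358 rad → L = 1.91·(1.404007 + 4.133823 + 0.608358) = 1.91·6.146187 = 11.739218 m
LSR: p² = d² − 2 + 2cos(α−β) + 2d(sin α + sin β) = 33.394318; p = √p² = 5.778782; φ = atan2(−cos α − cos β, d + sin α + sin β) − atan2(−2, p) = 0.164360 rad; t = (φ − α) mod 2π = 5.158045 rad, q = (φ − β) mod 2π = 0.887224 rad → L = 1.91·(5.158045 + 5.778782 + 0.887224) = 1.91·11.824051 = 22.583937 m
RSL: p² = d² − 2 + 2cos(α−β) − 2d(sin α + sin β) = 26.538750; p = √p² = 5.151577; φ = atan2(cos α + cos β, d − sin α − sin β) − atan2(2, p) = -0.183295 rad; t = (α − φ) mod 2π = 1.472796 rad, q = (β − φ) mod 2π = 5.743617 rad → L = 1.91·(1.472796 + 5.151577 + 5.743617) = 1.91·12.367991 = 23.622862 m
RLR: c = (6 − d² + 2cos(α−β) + 2d(sin α − sin β))/8 = -1.136061, |c| > 1 → infeasible
LRL: c = (6 − d² + 2cos(α−β) − 2d(sin α − sin β))/8 = -5.782930, |c| > 1 → infeasible
Shortest: RSR with L = 11.739218 m ≈ 11.7392 m
Convert RSR to answer units (arcs ×180/π): t = 1.404007·180/π = 80.4437°, p = ρ·p = 1.91·4.133823 = 7.8956 m, q = 0.608358·180/π = 34.8563°, L = 11.7392 m.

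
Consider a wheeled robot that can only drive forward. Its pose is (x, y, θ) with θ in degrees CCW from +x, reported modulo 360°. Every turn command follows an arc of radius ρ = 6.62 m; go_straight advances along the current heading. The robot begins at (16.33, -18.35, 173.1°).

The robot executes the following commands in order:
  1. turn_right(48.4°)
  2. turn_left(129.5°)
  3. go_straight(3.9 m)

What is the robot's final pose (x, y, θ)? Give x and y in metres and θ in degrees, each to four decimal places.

(-1.1917, -21.2654, 254.2000°)

set_pose: (x, y, θ) = (16.3300, -18.3500, 173.1000°), ρ = 6.62
turn_right(48.4°): centre at ρ to the right, rotate −48.4° → (11.6827, -15.5466, 124.7000°)
turn_left(129.5°): centre at ρ to the left, rotate +129.5° → (-0.1298, -17.5127, 254.2000°)
go_straight(3.9): x += 3.9·cos θ, y += 3.9·sin θ → (-1.1917, -21.2654, 254.2000°)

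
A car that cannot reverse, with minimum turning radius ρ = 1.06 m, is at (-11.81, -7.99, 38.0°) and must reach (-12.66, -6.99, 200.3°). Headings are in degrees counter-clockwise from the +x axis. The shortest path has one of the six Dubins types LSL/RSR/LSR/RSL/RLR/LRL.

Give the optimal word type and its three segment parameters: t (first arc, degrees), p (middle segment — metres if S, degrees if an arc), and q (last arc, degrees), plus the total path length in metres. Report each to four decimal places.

Let ψ = atan2(Δy, Δx) = atan2(1.00, -0.85) = 130.3645° be the start→goal bearing.
Normalize: d = |goal − start| / ρ = 1.312440/1.06 = 1.238151, α = (θ_start − ψ) mod 360° = 267.6355° = 4.671120 rad, β = (θ_goal − ψ) mod 360° = 69.9355° = 1.220604 rad.
Common terms: sin α = -0.999149, cos α = -0.041257, sin β = 0.939307, cos β = 0.343078, cos(α−β) = -0.952661, d² = 1.533019. Work in radians in the unit-radius frame; every candidate has L = ρ·(t + p + q).
LSL: p² = 2 + d² − 2cos(α−β) + 2d(sin α − sin β) = 0.638139; p = √p² = 0.798836; φ = atan2(cos β − cos α, d + sin α − sin β) = 2.639662 rad; t = (φ − α) mod 2π = 4.251727 rad, q = (β − φ) mod 2π = 4.864128 rad → L = 1.06·(4.251727 + 0.798836 + 4.864128) = 1.06·9.914691 = 10.509572 m
RSR: p² = 2 + d² − 2cos(α−β) + 2d(sin β − sin α) = 10.238544; p = √p² = 3.199773; φ = atan2(cos α − cos β, d − sin α + sin β) = -0.120404 rad; t = (α − φ) mod 2π = 4.791524 rad, q = (φ − β) mod 2π = 4.942177 rad → L = 1.06·(4.791524 + 3.199773 + 4.942177) = 1.06·12.933474 = 13.709482 m
LSR: p² = d² − 2 + 2cos(α−β) + 2d(sin α + sin β) = -2.520490 < 0 → infeasible
RSL: p² = d² − 2 + 2cos(α−β) − 2d(sin α + sin β) = -2.224118 < 0 → infeasible
RLR: c = (6 − d² + 2cos(α−β) + 2d(sin α − sin β))/8 = -0.279818; p = 2π − arccos c = 4.428784 rad; φ = atan2(cos α − cos β, d − sin α + sin β) = -0.120404 rad; t = (α − φ + p/2) mod 2π = 0.722731 rad, q = (α − β − t + p) mod 2π = 0.873384 rad → L = 1.06·(0.722731 + 4.428784 + 0.873384) = 1.06·6.024899 = 6.386393 m
LRL: c = (6 − d² + 2cos(α−β) − 2d(sin α − sin β))/8 = 0.920233; p = 2π − arccos c = 5.881063 rad; φ = atan2(cos β − cos α, d + sin α − sin β) = 2.639662 rad; t = (φ − α + p/2) mod 2π = 0.909073 rad, q = (β − α − t + p) mod 2π = 1.521474 rad → L = 1.06·(0.909073 + 5.881063 + 1.521474) = 1.06·8.311611 = 8.810307 m
Shortest: RLR with L = 6.386393 m ≈ 6.3864 m
Convert RLR to answer units (arcs ×180/π): t = 0.722731·180/π = 41.4094°, p = 4.428784·180/π = 253.7507°, q = 0.873384·180/π = 50.0412°, L = 6.3864 m.

RLR: t = 41.4094°, p = 253.7507°, q = 50.0412°, L = 6.3864 m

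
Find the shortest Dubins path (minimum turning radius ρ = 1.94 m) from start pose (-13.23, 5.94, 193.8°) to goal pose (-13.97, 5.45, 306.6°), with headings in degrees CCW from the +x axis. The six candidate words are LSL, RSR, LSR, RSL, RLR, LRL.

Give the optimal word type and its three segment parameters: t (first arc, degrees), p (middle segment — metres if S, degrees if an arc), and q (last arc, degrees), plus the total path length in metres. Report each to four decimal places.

Let ψ = atan2(Δy, Δx) = atan2(-0.49, -0.74) = -146.4890° be the start→goal bearing.
Normalize: d = |goal − start| / ρ = 0.887525/1.94 = 0.457487, α = (θ_start − ψ) mod 360° = 340.2890° = 5.939163 rad, β = (θ_goal − ψ) mod 360° = 93.0890° = 1.624709 rad.
Common terms: sin α = -0.337276, cos α = 0.941406, sin β = 0.998547, cos β = -0.053887, cos(α−β) = -0.387516, d² = 0.209294. Work in radians in the unit-radius frame; every candidate has L = ρ·(t + p + q).
LSL: p² = 2 + d² − 2cos(α−β) + 2d(sin α − sin β) = 1.762082; p = √p² = 1.327434; φ = atan2(cos β − cos α, d + sin α − sin β) = -2.293853 rad; t = (φ − α) mod 2π = 4.333354 rad, q = (β − φ) mod 2π = 3.918562 rad → L = 1.94·(4.333354 + 1.327434 + 3.918562) = 1.94·9.579351 = 18.583941 m
RSR: p² = 2 + d² − 2cos(α−β) + 2d(sin β − sin α) = 4.206569; p = √p² = 2.050992; φ = atan2(cos α − cos β, d − sin α + sin β) = 0.506676 rad; t = (α − φ) mod 2π = 5.432487 rad, q = (φ − β) mod 2π = 5.165152 rad → L = 1.94·(5.432487 + 2.050992 + 5.165152) = 1.94·12.648631 = 24.538345 m
LSR: p² = d² − 2 + 2cos(α−β) + 2d(sin α + sin β) = -1.960691 < 0 → infeasible
RSL: p² = d² − 2 + 2cos(α−β) − 2d(sin α + sin β) = -3.170782 < 0 → infeasible
RLR: c = (6 − d² + 2cos(α−β) + 2d(sin α − sin β))/8 = 0.474179; p = 2π − arccos c = 5.206420 rad; φ = atan2(cos α − cos β, d − sin α + sin β) = 0.506676 rad; t = (α − φ + p/2) mod 2π = 1.752512 rad, q = (α − β − t + p) mod 2π = 1.485177 rad → L = 1.94·(1.752512 + 5.206420 + 1.485177) = 1.94·8.444109 = 16.381571 m
LRL: c = (6 − d² + 2cos(α−β) − 2d(sin α − sin β))/8 = 0.779740; p = 2π − arccos c = 5.606639 rad; φ = atan2(cos β − cos α, d + sin α − sin β) = -2.293853 rad; t = (φ − α + p/2) mod 2π = 0.853489 rad, q = (β − α − t + p) mod 2π = 0.438697 rad → L = 1.94·(0.853489 + 5.606639 + 0.438697) = 1.94·6.898824 = 13.383719 m
Shortest: LRL with L = 13.383719 m ≈ 13.3837 m
Convert LRL to answer units (arcs ×180/π): t = 0.853489·180/π = 48.9013°, p = 5.606639·180/π = 321.2368°, q = 0.438697·180/π = 25.1355°, L = 13.3837 m.

LRL: t = 48.9013°, p = 321.2368°, q = 25.1355°, L = 13.3837 m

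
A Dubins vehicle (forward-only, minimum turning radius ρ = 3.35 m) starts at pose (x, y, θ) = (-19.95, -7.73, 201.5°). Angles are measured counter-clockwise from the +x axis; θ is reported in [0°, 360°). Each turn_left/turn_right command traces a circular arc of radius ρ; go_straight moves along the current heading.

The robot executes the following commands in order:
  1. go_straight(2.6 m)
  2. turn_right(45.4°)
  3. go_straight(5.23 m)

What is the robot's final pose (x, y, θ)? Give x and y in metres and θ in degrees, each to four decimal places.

set_pose: (x, y, θ) = (-19.9500, -7.7300, 201.5000°), ρ = 3.35
go_straight(2.6): x += 2.6·cos θ, y += 2.6·sin θ → (-22.3691, -8.6829, 201.5000°)
turn_right(45.4°): centre at ρ to the right, rotate −45.4° → (-24.9541, -8.6288, 156.1000°)
go_straight(5.23): x += 5.23·cos θ, y += 5.23·sin θ → (-29.7356, -6.5099, 156.1000°)

(-29.7356, -6.5099, 156.1000°)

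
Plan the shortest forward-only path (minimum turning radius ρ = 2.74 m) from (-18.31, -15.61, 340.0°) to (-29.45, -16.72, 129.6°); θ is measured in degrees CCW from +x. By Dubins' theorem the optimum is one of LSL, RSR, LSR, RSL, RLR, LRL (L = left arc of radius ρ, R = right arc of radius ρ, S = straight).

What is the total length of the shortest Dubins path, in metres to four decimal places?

Let ψ = atan2(Δy, Δx) = atan2(-1.11, -11.14) = -174.3098° be the start→goal bearing.
Normalize: d = |goal − start| / ρ = 11.195164/2.74 = 4.085826, α = (θ_start − ψ) mod 360° = 154.3098° = 2.693214 rad, β = (θ_goal − ψ) mod 360° = 303.9098° = 5.304226 rad.
Common terms: sin α = 0.433505, cos α = -0.901151, sin β = -0.829917, cos β = 0.557887, cos(α−β) = -0.862514, d² = 16.693977. Work in radians in the unit-radius frame; every candidate has L = ρ·(t + p + q).
LSL: p² = 2 + d² − 2cos(α−β) + 2d(sin α − sin β) = 30.743253; p = √p² = 5.544660; φ = atan2(cos β − cos α, d + sin α − sin β) = 0.266278 rad; t = (φ − α) mod 2π = 3.856250 rad, q = (β − φ) mod 2π = 5.037948 rad → L = 2.74·(3.856250 + 5.544660 + 5.037948) = 2.74·14.438858 = 39.562470 m
RSR: p² = 2 + d² − 2cos(α−β) + 2d(sin β − sin α) = 10.094755; p = √p² = 3.177224; φ = atan2(cos α − cos β, d − sin α + sin β) = -0.477114 rad; t = (α − φ) mod 2π = 3.170328 rad, q = (φ − β) mod 2π = 0.501845 rad → L = 2.74·(3.170328 + 3.177224 + 0.501845) = 2.74·6.849397 = 18.767348 m
LSR: p² = d² − 2 + 2cos(α−β) + 2d(sin α + sin β) = 9.729610; p = √p² = 3.119232; φ = atan2(−cos α − cos β, d + sin α + sin β) − atan2(−2, p) = 0.662926 rad; t = (φ − α) mod 2π = 4.252897 rad, q = (φ − β) mod 2π = 1.641885 rad → L = 2.74·(4.252897 + 3.119232 + 1.641885) = 2.74·9.014014 = 24.698398 m
RSL: p² = d² − 2 + 2cos(α−β) − 2d(sin α + sin β) = 16.208289; p = √p² = 4.025952; φ = atan2(cos α + cos β, d − sin α − sin β) − atan2(2, p) = -0.537500 rad; t = (α − φ) mod 2π = 3.230714 rad, q = (β − φ) mod 2π = 5.841726 rad → L = 2.74·(3.230714 + 4.025952 + 5.841726) = 2.74·13.098392 = 35.889593 m
RLR: c = (6 − d² + 2cos(α−β) + 2d(sin α − sin β))/8 = -0.261844; p = 2π − arccos c = 4.447456 rad; φ = atan2(cos α − cos β, d − sin α + sin β) = -0.477114 rad; t = (α − φ + p/2) mod 2π = 5.394056 rad, q = (α − β − t + p) mod 2π = 2.725573 rad → L = 2.74·(5.394056 + 4.447456 + 2.725573) = 2.74·12.567085 = 34.433813 m
LRL: c = (6 − d² + 2cos(α−β) − 2d(sin α − sin β))/8 = -2.842907, |c| > 1 → infeasible
Shortest: RSR with L = 18.767348 m ≈ 18.7673 m

18.7673 m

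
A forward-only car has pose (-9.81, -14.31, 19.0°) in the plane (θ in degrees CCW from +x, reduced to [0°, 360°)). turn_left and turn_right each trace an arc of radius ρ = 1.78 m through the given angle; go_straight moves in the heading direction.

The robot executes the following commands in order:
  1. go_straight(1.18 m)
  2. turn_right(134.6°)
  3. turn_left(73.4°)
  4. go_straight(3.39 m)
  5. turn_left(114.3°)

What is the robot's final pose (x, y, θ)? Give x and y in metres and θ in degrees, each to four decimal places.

set_pose: (x, y, θ) = (-9.8100, -14.3100, 19.0000°), ρ = 1.78
go_straight(1.18): x += 1.18·cos θ, y += 1.18·sin θ → (-8.6943, -13.9258, 19.0000°)
turn_right(134.6°): centre at ρ to the right, rotate −134.6° → (-6.5095, -16.3780, -115.6000° ≡ 244.4000°)
turn_left(73.4°): centre at ρ to the left, rotate +73.4° → (-6.0999, -18.4657, 317.8000°)
go_straight(3.39): x += 3.39·cos θ, y += 3.39·sin θ → (-3.5886, -20.7428, 317.8000°)
turn_left(114.3°): centre at ρ to the left, rotate +114.3° → (-0.6991, -19.9713, 432.1000° ≡ 72.1000°)

(-0.6991, -19.9713, 72.1000°)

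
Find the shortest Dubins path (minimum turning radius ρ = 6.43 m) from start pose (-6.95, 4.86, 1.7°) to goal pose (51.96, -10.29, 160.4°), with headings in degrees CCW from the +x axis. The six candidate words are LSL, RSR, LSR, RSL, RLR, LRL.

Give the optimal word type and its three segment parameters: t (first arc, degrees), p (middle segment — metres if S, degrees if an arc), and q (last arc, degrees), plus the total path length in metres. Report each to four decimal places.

Let ψ = atan2(Δy, Δx) = atan2(-15.15, 58.91) = -14.4223° be the start→goal bearing.
Normalize: d = |goal − start| / ρ = 60.826890/6.43 = 9.459859, α = (θ_start − ψ) mod 360° = 16.1223° = 0.281388 rad, β = (θ_goal − ψ) mod 360° = 174.8223° = 3.051225 rad.
Common terms: sin α = 0.277689, cos α = 0.960671, sin β = 0.090244, cos β = -0.995920, cos(α−β) = -0.931691, d² = 89.488924. Work in radians in the unit-radius frame; every candidate has L = ρ·(t + p + q).
LSL: p² = 2 + d² − 2cos(α−β) + 2d(sin α − sin β) = 96.898710; p = √p² = 9.843714; φ = atan2(cos β − cos α, d + sin α − sin β) = -0.200098 rad; t = (φ − α) mod 2π = 5.801699 rad, q = (β − φ) mod 2π = 3.251323 rad → L = 6.43·(5.801699 + 9.843714 + 3.251323) = 6.43·18.896737 = 121.506019 m
RSR: p² = 2 + d² − 2cos(α−β) + 2d(sin β − sin α) = 89.805902; p = √p² = 9.476598; φ = atan2(cos α − cos β, d − sin α + sin β) = 0.207961 rad; t = (α − φ) mod 2π = 0.073427 rad, q = (φ − β) mod 2π = 3.439921 rad → L = 6.43·(0.073427 + 9.476598 + 3.439921) = 6.43·12.989945 = 83.525349 m
LSR: p² = d² − 2 + 2cos(α−β) + 2d(sin α + sin β) = 92.586739; p = √p² = 9.622200; φ = atan2(−cos α − cos β, d + sin α + sin β) − atan2(−2, p) = 0.208521 rad; t = (φ − α) mod 2π = 6.210319 rad, q = (φ − β) mod 2π = 3.440481 rad → L = 6.43·(6.210319 + 9.622200 + 3.440481) = 6.43·19.273000 = 123.925392 m
RSL: p² = d² − 2 + 2cos(α−β) − 2d(sin α + sin β) = 78.664343; p = √p² = 8.869292; φ = atan2(cos α + cos β, d − sin α − sin β) − atan2(2, p) = -0.225664 rad; t = (α − φ) mod 2π = 0.507052 rad, q = (β − φ) mod 2π = 3.276890 rad → L = 6.43·(0.507052 + 8.869292 + 3.276890) = 6.43·12.653234 = 81.360297 m
RLR: c = (6 − d² + 2cos(α−β) + 2d(sin α − sin β))/8 = -10.225738, |c| > 1 → infeasible
LRL: c = (6 − d² + 2cos(α−β) − 2d(sin α − sin β))/8 = -11.112339, |c| > 1 → infeasible
Shortest: RSL with L = 81.360297 m ≈ 81.3603 m
Convert RSL to answer units (arcs ×180/π): t = 0.507052·180/π = 29.0520°, p = ρ·p = 6.43·8.869292 = 57.0295 m, q = 3.276890·180/π = 187.7520°, L = 81.3603 m.

RSL: t = 29.0520°, p = 57.0295 m, q = 187.7520°, L = 81.3603 m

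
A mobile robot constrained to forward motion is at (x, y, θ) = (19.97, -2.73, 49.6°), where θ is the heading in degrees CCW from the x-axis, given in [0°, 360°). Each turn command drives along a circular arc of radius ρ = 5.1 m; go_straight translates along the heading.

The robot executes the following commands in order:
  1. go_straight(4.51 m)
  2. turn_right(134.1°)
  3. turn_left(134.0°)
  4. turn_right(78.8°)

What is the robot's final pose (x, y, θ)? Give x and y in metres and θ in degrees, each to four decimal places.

(47.1819, -3.8001, 330.7000°)

set_pose: (x, y, θ) = (19.9700, -2.7300, 49.6000°), ρ = 5.1
go_straight(4.51): x += 4.51·cos θ, y += 4.51·sin θ → (22.8930, 0.7045, 49.6000°)
turn_right(134.1°): centre at ρ to the right, rotate −134.1° → (31.8534, -2.1121, -84.5000° ≡ 275.5000°)
turn_left(134.0°): centre at ρ to the left, rotate +134.0° → (40.8080, -4.9354, 409.5000° ≡ 49.5000°)
turn_right(78.8°): centre at ρ to the right, rotate −78.8° → (47.1819, -3.8001, -29.3000° ≡ 330.7000°)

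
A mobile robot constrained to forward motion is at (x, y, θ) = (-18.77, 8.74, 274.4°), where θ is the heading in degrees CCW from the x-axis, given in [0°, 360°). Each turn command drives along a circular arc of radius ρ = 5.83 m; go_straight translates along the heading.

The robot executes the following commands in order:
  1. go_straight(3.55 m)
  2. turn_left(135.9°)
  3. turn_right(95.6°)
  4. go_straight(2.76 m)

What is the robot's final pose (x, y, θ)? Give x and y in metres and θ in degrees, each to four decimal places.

set_pose: (x, y, θ) = (-18.7700, 8.7400, 274.4000°), ρ = 5.83
go_straight(3.55): x += 3.55·cos θ, y += 3.55·sin θ → (-18.4976, 5.2005, 274.4000°)
turn_left(135.9°): centre at ρ to the left, rotate +135.9° → (-8.1992, 1.9237, 410.3000° ≡ 50.3000°)
turn_right(95.6°): centre at ρ to the right, rotate −95.6° → (0.4303, 2.3005, -45.3000° ≡ 314.7000°)
go_straight(2.76): x += 2.76·cos θ, y += 2.76·sin θ → (2.3717, 0.3387, 314.7000°)

(2.3717, 0.3387, 314.7000°)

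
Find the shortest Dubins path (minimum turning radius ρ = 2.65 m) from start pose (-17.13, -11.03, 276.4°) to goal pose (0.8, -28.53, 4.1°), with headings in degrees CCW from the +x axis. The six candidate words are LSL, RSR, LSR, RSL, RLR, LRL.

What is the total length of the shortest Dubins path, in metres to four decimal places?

25.4528 m

Let ψ = atan2(Δy, Δx) = atan2(-17.50, 17.93) = -44.3047° be the start→goal bearing.
Normalize: d = |goal − start| / ρ = 25.054638/2.65 = 9.454580, α = (θ_start − ψ) mod 360° = 320.7047° = 5.597352 rad, β = (θ_goal − ψ) mod 360° = 48.4047° = 0.844821 rad.
Common terms: sin α = -0.633318, cos α = 0.773892, sin β = 0.747852, cos β = 0.663865, cos(α−β) = 0.040132, d² = 89.389092. Work in radians in the unit-radius frame; every candidate has L = ρ·(t + p + q).
LSL: p² = 2 + d² − 2cos(α−β) + 2d(sin α − sin β) = 65.192062; p = √p² = 8.074160; φ = atan2(cos β − cos α, d + sin α − sin β) = -0.013627 rad; t = (φ − α) mod 2π = 0.672206 rad, q = (β − φ) mod 2π = 0.858448 rad → L = 2.65·(0.672206 + 8.074160 + 0.858448) = 2.65·9.604814 = 25.452757 m
RSR: p² = 2 + d² − 2cos(α−β) + 2d(sin β − sin α) = 117.425595; p = √p² = 10.836309; φ = atan2(cos α − cos β, d − sin α + sin β) = 0.010154 rad; t = (α − φ) mod 2π = 5.587199 rad, q = (φ − β) mod 2π = 5.448518 rad → L = 2.65·(5.587199 + 10.836309 + 5.448518) = 2.65·21.872026 = 57.960869 m
LSR: p² = d² − 2 + 2cos(α−β) + 2d(sin α + sin β) = 89.635099; p = √p² = 9.467582; φ = atan2(−cos α − cos β, d + sin α + sin β) − atan2(−2, p) = 0.059052 rad; t = (φ − α) mod 2π = 0.744885 rad, q = (φ − β) mod 2π = 5.497417 rad → L = 2.65·(0.744885 + 9.467582 + 5.497417) = 2.65·15.709884 = 41.631192 m
RSL: p² = d² − 2 + 2cos(α−β) − 2d(sin α + sin β) = 85.303612; p = √p² = 9.235995; φ = atan2(cos α + cos β, d − sin α − sin β) − atan2(2, p) = -0.060516 rad; t = (α − φ) mod 2π = 5.657868 rad, q = (β − φ) mod 2π = 0.905336 rad → L = 2.65·(5.657868 + 9.235995 + 0.905336) = 2.65·15.799200 = 41.867879 m
RLR: c = (6 − d² + 2cos(α−β) + 2d(sin α − sin β))/8 = -13.678199, |c| > 1 → infeasible
LRL: c = (6 − d² + 2cos(α−β) − 2d(sin α − sin β))/8 = -7.149008, |c| > 1 → infeasible
Shortest: LSL with L = 25.452757 m ≈ 25.4528 m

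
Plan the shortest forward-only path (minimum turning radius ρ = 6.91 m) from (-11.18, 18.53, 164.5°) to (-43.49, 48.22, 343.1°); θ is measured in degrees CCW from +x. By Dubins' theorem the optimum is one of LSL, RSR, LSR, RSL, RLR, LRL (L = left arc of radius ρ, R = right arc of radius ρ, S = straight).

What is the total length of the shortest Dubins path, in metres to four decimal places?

Let ψ = atan2(Δy, Δx) = atan2(29.69, -32.31) = 137.4198° be the start→goal bearing.
Normalize: d = |goal − start| / ρ = 43.879747/6.91 = 6.350180, α = (θ_start − ψ) mod 360° = 27.0802° = 0.472639 rad, β = (θ_goal − ψ) mod 360° = 205.6802° = 3.589797 rad.
Common terms: sin α = 0.455238, cos α = 0.890370, sin β = -0.433348, cos β = -0.901227, cos(α−β) = -0.999701, d² = 40.324792. Work in radians in the unit-radius frame; every candidate has L = ρ·(t + p + q).
LSL: p² = 2 + d² − 2cos(α−β) + 2d(sin α − sin β) = 55.609556; p = √p² = 7.457182; φ = atan2(cos β − cos α, d + sin α − sin β) = -0.242625 rad; t = (φ − α) mod 2π = 5.567922 rad, q = (β − φ) mod 2π = 3.832422 rad → L = 6.91·(5.567922 + 7.457182 + 3.832422) = 6.91·16.857525 = 116.485497 m
RSR: p² = 2 + d² − 2cos(α−β) + 2d(sin β − sin α) = 33.038834; p = √p² = 5.747942; φ = atan2(cos α − cos β, d − sin α + sin β) = 0.316975 rad; t = (α − φ) mod 2π = 0.155664 rad, q = (φ − β) mod 2π = 3.010363 rad → L = 6.91·(0.155664 + 5.747942 + 3.010363) = 6.91·8.913969 = 61.595525 m
LSR: p² = d² − 2 + 2cos(α−β) + 2d(sin α + sin β) = 36.603394; p = √p² = 6.050074; φ = atan2(−cos α − cos β, d + sin α + sin β) − atan2(−2, p) = 0.320969 rad; t = (φ − α) mod 2π = 6.131515 rad, q = (φ − β) mod 2π = 3.014357 rad → L = 6.91·(6.131515 + 6.050074 + 3.014357) = 6.91·15.195947 = 105.003992 m
RSL: p² = d² − 2 + 2cos(α−β) − 2d(sin α + sin β) = 36.047384; p = √p² = 6.003947; φ = atan2(cos α + cos β, d − sin α − sin β) − atan2(2, p) = -0.323269 rad; t = (α − φ) mod 2π = 0.795908 rad, q = (β − φ) mod 2π = 3.913066 rad → L = 6.91·(0.795908 + 6.003947 + 3.913066) = 6.91·10.712922 = 74.026288 m
RLR: c = (6 − d² + 2cos(α−β) + 2d(sin α − sin β))/8 = -3.129854, |c| > 1 → infeasible
LRL: c = (6 − d² + 2cos(α−β) − 2d(sin α − sin β))/8 = -5.951195, |c| > 1 → infeasible
Shortest: RSR with L = 61.595525 m ≈ 61.5955 m

61.5955 m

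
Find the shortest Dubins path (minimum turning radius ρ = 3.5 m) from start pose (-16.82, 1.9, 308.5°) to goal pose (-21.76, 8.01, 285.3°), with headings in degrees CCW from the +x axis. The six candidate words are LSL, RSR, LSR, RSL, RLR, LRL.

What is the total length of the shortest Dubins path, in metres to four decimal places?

Let ψ = atan2(Δy, Δx) = atan2(6.11, -4.94) = 128.9559° be the start→goal bearing.
Normalize: d = |goal − start| / ρ = 7.857207/3.5 = 2.244916, α = (θ_start − ψ) mod 360° = 179.5441° = 3.133636 rad, β = (θ_goal − ψ) mod 360° = 156.3441° = 2.728719 rad.
Common terms: sin α = 0.007957, cos α = -0.999968, sin β = 0.401243, cos β = -0.915972, cos(α−β) = 0.919135, d² = 5.039649. Work in radians in the unit-radius frame; every candidate has L = ρ·(t + p + q).
LSL: p² = 2 + d² − 2cos(α−β) + 2d(sin α − sin β) = 3.435590; p = √p² = 1.853534; φ = atan2(cos β − cos α, d + sin α − sin β) = 0.045333 rad; t = (φ − α) mod 2π = 3.194882 rad, q = (β − φ) mod 2π = 2.683387 rad → L = 3.5·(3.194882 + 1.853534 + 2.683387) = 3.5·7.731803 = 27.061312 m
RSR: p² = 2 + d² − 2cos(α−β) + 2d(sin β − sin α) = 6.967167; p = √p² = 2.639539; φ = atan2(cos α − cos β, d − sin α + sin β) = -0.031828 rad; t = (α − φ) mod 2π = 3.165463 rad, q = (φ − β) mod 2π = 3.522638 rad → L = 3.5·(3.165463 + 2.639539 + 3.522638) = 3.5·9.327641 = 32.646743 m
LSR: p² = d² − 2 + 2cos(α−β) + 2d(sin α + sin β) = 6.715159; p = √p² = 2.591362; φ = atan2(−cos α − cos β, d + sin α + sin β) − atan2(−2, p) = 1.282561 rad; t = (φ − α) mod 2π = 4.432111 rad, q = (φ − β) mod 2π = 4.837027 rad → L = 3.5·(4.432111 + 2.591362 + 4.837027) = 3.5·11.860501 = 41.511753 m
RSL: p² = d² − 2 + 2cos(α−β) − 2d(sin α + sin β) = 3.040680; p = √p² = 1.743755; φ = atan2(cos α + cos β, d − sin α − sin β) − atan2(2, p) = -1.660516 rad; t = (α − φ) mod 2π = 4.794152 rad, q = (β − φ) mod 2π = 4.389235 rad → L = 3.5·(4.794152 + 1.743755 + 4.389235) = 3.5·10.927142 = 38.244996 m
RLR: c = (6 − d² + 2cos(α−β) + 2d(sin α − sin β))/8 = 0.129104; p = 2π − arccos c = 4.841855 rad; φ = atan2(cos α − cos β, d − sin α + sin β) = -0.031828 rad; t = (α − φ + p/2) mod 2π = 5.586391 rad, q = (α − β − t + p) mod 2π = 5.943566 rad → L = 3.5·(5.586391 + 4.841855 + 5.943566) = 3.5·16.371811 = 57.301338 m
LRL: c = (6 − d² + 2cos(α−β) − 2d(sin α − sin β))/8 = 0.570551; p = 2π − arccos c = 5.319566 rad; φ = atan2(cos β − cos α, d + sin α − sin β) = 0.045333 rad; t = (φ − α + p/2) mod 2π = 5.854665 rad, q = (β − α − t + p) mod 2π = 5.343170 rad → L = 3.5·(5.854665 + 5.319566 + 5.343170) = 3.5·16.517401 = 57.810902 m
Shortest: LSL with L = 27.061312 m ≈ 27.0613 m

27.0613 m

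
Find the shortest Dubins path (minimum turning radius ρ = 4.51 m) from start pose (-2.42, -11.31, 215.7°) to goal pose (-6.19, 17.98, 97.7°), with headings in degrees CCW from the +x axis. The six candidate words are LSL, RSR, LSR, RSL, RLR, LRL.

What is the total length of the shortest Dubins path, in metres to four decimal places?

35.7592 m

Let ψ = atan2(Δy, Δx) = atan2(29.29, -3.77) = 97.3344° be the start→goal bearing.
Normalize: d = |goal − start| / ρ = 29.531627/4.51 = 6.548033, α = (θ_start − ψ) mod 360° = 118.3656° = 2.065870 rad, β = (θ_goal − ψ) mod 360° = 0.3656° = 0.006381 rad.
Common terms: sin α = 0.879934, cos α = -0.475096, sin β = 0.006381, cos β = 0.999980, cos(α−β) = -0.469472, d² = 42.876731. Work in radians in the unit-radius frame; every candidate has L = ρ·(t + p + q).
LSL: p² = 2 + d² − 2cos(α−β) + 2d(sin α − sin β) = 57.255775; p = √p² = 7.566755; φ = atan2(cos β − cos α, d + sin α − sin β) = 0.196198 rad; t = (φ − α) mod 2π = 4.413513 rad, q = (β − φ) mod 2π = 6.093369 rad → L = 4.51·(4.413513 + 7.566755 + 6.093369) = 4.51·18.073637 = 81.512102 m
RSR: p² = 2 + d² − 2cos(α−β) + 2d(sin β − sin α) = 34.375573; p = √p² = 5.863069; φ = atan2(cos α − cos β, d − sin α + sin β) = -0.254320 rad; t = (α − φ) mod 2π = 2.320190 rad, q = (φ − β) mod 2π = 6.022484 rad → L = 4.51·(2.320190 + 5.863069 + 6.022484) = 4.51·14.205742 = 64.067898 m
LSR: p² = d² − 2 + 2cos(α−β) + 2d(sin α + sin β) = 51.545028; p = √p² = 7.179487; φ = atan2(−cos α − cos β, d + sin α + sin β) − atan2(−2, p) = 0.201198 rad; t = (φ − α) mod 2π = 4.418514 rad, q = (φ − β) mod 2π = 0.194817 rad → L = 4.51·(4.418514 + 7.179487 + 0.194817) = 4.51·11.792817 = 53.185604 m
RSL: p² = d² − 2 + 2cos(α−β) − 2d(sin α + sin β) = 28.330548; p = √p² = 5.322645; φ = atan2(cos α + cos β, d − sin α − sin β) − atan2(2, p) = -0.266988 rad; t = (α − φ) mod 2π = 2.332857 rad, q = (β − φ) mod 2π = 0.273369 rad → L = 4.51·(2.332857 + 5.322645 + 0.273369) = 4.51·7.928871 = 35.759208 m
RLR: c = (6 − d² + 2cos(α−β) + 2d(sin α − sin β))/8 = -3.296947, |c| > 1 → infeasible
LRL: c = (6 − d² + 2cos(α−β) − 2d(sin α − sin β))/8 = -6.156972, |c| > 1 → infeasible
Shortest: RSL with L = 35.759208 m ≈ 35.7592 m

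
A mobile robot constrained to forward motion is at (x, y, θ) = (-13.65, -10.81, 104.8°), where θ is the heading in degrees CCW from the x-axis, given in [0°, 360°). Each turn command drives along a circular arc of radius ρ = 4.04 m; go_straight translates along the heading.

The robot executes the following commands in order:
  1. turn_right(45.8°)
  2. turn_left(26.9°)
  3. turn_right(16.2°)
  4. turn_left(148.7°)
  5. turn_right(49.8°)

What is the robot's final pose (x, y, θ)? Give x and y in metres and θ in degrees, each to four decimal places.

set_pose: (x, y, θ) = (-13.6500, -10.8100, 104.8000°), ρ = 4.04
turn_right(45.8°): centre at ρ to the right, rotate −45.8° → (-13.2070, -7.6972, 59.0000°)
turn_left(26.9°): centre at ρ to the left, rotate +26.9° → (-12.6403, -5.9053, 85.9000°)
turn_right(16.2°): centre at ρ to the right, rotate −16.2° → (-12.3997, -4.7926, 69.7000°)
turn_left(148.7°): centre at ρ to the left, rotate +148.7° → (-18.6982, -0.2248, 218.4000°)
turn_right(49.8°): centre at ρ to the right, rotate −49.8° → (-22.0062, -1.0190, 168.6000°)

(-22.0062, -1.0190, 168.6000°)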